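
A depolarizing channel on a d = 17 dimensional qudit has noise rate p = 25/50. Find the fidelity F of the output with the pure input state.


F = (1-p) + p/d
= (1 - 0.5000) + 0.5000/17
= 0.5000 + 0.0294
= 0.5294

0.5294


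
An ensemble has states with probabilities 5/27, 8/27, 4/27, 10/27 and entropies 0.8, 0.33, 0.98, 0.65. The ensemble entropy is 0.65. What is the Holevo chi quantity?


chi = S(rho) - sum_i p_i * S(rho_i)
Weighted entropy = 5/27 * 0.8 + 8/27 * 0.33 + 4/27 * 0.98 + 10/27 * 0.65
= 0.6319
chi = 0.65 - 0.6319
= 0.0181

0.0181


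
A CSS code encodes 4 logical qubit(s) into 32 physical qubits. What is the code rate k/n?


Code rate R = k/n
= 4/32
= 0.1250

0.1250


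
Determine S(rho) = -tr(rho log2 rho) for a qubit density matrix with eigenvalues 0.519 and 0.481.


S = -p*log2(p) - (1-p)*log2(1-p)
p = 0.5190, 1-p = 0.4810
= -0.5190 * log2(0.5190) - 0.4810 * log2(0.4810)
= -(-0.4911) - (-0.5079)
= 0.9990

0.9990


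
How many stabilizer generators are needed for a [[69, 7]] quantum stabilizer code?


For an [[n,k]] stabilizer code:
Number of stabilizer generators = n - k
= 69 - 7
= 62

62


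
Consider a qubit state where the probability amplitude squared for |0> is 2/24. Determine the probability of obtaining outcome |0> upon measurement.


|alpha|^2 = 2/24 = 0.0833
|beta|^2 = 1 - 2/24 = 22/24 = 0.9167
P(|0>) = |alpha|^2 = 0.0833

0.0833


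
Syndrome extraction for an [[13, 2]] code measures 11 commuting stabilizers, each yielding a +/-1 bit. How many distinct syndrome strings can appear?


Each stabilizer generator gives a binary (+1 or -1) measurement outcome.
With 11 independent generators:
Total syndromes = 2^11
= 2048

2048


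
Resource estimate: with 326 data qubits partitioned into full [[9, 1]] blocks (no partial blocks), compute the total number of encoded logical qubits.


Each code block uses 9 physical qubits for 1 logical qubit(s).
Number of complete blocks = floor(326 / 9) = 36
Logical qubits = 36 * 1
= 36

36


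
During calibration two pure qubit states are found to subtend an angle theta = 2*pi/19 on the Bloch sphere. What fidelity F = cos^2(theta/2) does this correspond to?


For states separated by angle theta on Bloch sphere:
F = cos^2(theta/2)
theta = 2*pi/19 = 0.3307
theta/2 = 0.1653
cos(theta/2) = 0.9864
F = 0.9729

0.9729


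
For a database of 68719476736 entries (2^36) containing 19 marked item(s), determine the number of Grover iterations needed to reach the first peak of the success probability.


After j Grover iterations the success probability is P(j) = sin^2((2j+1)*theta), where sin(theta) = sqrt(k/N).
N = 2^36 = 68719476736, k = 19
sin(theta) = sqrt(k/N) = 1.662787988e-05
theta = arcsin(sqrt(k/N)) = 1.662787988e-05 rad
P(j) reaches its first maximum when (2j+1)*theta is as close as possible to pi/2, i.e. j = round(pi/(4*theta) - 1/2).
pi/(4*theta) - 1/2 = 47233.3127
(For comparison, the common estimate pi/4 * sqrt(N/k) = 47233.8127; the exact maximiser is used here.)
Optimal iterations = 47233

47233


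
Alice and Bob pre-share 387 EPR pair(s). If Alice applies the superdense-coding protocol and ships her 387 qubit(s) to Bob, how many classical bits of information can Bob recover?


Superdense coding allows 2 classical bits per shared entangled pair.
387 pair(s) -> 2 * 387 = 774 classical bits

774


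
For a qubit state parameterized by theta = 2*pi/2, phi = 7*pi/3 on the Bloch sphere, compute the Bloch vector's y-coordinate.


theta = 3.1416, phi = 7.3304
r_y = sin(theta)*sin(phi) = 0.0000 * 0.8660
r_y = 0.0000

0.0000


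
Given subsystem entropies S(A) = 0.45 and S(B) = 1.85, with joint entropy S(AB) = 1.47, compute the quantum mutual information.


I(A:B) = S(A) + S(B) - S(AB)
= 0.45 + 1.85 - 1.47
= 0.8300

0.8300


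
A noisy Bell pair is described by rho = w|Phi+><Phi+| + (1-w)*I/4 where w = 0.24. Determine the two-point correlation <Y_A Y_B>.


|Phi+> = (|00> + |11>)/sqrt(2)
For the pure Bell state, <Y_A Y_B> = -1 (Bell-state Pauli correlator).
The maximally-mixed part I/4 has tr(I/4 * P tensor P) = 0 for any traceless Pauli P.
So <Y_A Y_B>_rho = w * (-1) + (1 - w) * 0
= 0.24 * (-1)
= -0.2400

-0.2400


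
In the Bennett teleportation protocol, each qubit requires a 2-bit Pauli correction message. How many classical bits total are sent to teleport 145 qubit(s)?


Quantum teleportation requires 2 classical bits per qubit teleported.
145 qubit(s) -> 2 * 145 = 290 classical bits

290


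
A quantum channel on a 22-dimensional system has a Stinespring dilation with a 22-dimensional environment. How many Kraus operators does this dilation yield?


Tracing out the environment in an orthonormal basis {|i>_E} gives Kraus operators K_i = <i|_E U |0>_E.
Number of Kraus operators = dim(H_env) = d_env
= 22

22


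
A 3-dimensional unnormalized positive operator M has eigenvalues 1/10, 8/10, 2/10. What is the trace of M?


tr(M) = sum of eigenvalues
= 1/10 + 8/10 + 2/10
= 11/10
= 1.1000

1.1000


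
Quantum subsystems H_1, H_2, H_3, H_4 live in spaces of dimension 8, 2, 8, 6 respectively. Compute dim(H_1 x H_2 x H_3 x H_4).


dim(H_1 x H_2 x H_3 x H_4) = 8 * 2 * 8 * 6
= 16 * 8 * 6
= 128 * 6
= 768

768


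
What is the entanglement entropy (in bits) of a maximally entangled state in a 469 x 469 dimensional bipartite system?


For a maximally entangled state in d x d:
S = log2(d) = log2(469)
= 8.8734

8.8734


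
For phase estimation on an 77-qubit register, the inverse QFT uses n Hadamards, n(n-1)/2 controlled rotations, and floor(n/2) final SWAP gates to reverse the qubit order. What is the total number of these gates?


Hadamard gates: 77
Controlled rotations: n*(n-1)/2 = 77*76/2 = 2926
SWAP gates: floor(n/2) = floor(77/2) = 38
Total = 77 + 2926 + 38
= 3041

3041


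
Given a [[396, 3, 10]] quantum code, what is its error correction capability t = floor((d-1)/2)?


Code parameters: [[396, 3, 10]], distance d = 10.
Number of correctable errors = floor((d-1)/2)
= floor((10 - 1)/2)
= floor(9/2)
= 4

4


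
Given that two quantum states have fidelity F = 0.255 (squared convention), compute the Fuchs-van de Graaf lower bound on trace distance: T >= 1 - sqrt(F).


Fuchs-van de Graaf (squared-fidelity convention): 1 - sqrt(F) <= T <= sqrt(1 - F).
Lower bound: T >= 1 - sqrt(F)
sqrt(F) = sqrt(0.255) = 0.5050
T >= 1 - 0.5050
T >= 0.4950

0.4950


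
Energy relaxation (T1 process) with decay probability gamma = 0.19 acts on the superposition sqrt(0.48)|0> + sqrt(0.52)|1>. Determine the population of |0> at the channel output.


For amplitude damping with parameter gamma on state sqrt(a)|0> + sqrt(b)|1>:
alpha^2 = 0.48, beta^2 = 0.52
P(|0>) = alpha^2 + gamma * beta^2
= 0.48 + 0.19 * 0.52
= 0.48 + 0.0988
= 0.5788

0.5788


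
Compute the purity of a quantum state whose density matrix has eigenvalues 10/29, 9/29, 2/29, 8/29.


tr(rho^2) = sum of eigenvalues squared
= (10/29)^2 + (9/29)^2 + (2/29)^2 + (8/29)^2
= (100 + 81 + 4 + 64) / 841
= 249/841
= 0.2961

0.2961


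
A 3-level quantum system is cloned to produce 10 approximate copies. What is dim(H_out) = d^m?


Output space = H^(tensor 10) where dim(H) = 3
dim = 3^10
= 9 (after 2 factors)
= 27 (after 3 factors)
= 81 (after 4 factors)
= 243 (after 5 factors)
= 729 (after 6 factors)
= 2187 (after 7 factors)
= 6561 (after 8 factors)
= 19683 (after 9 factors)
= 59049 (after 10 factors)
= 59049

59049


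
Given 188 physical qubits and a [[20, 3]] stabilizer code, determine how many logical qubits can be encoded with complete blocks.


Each code block uses 20 physical qubits for 3 logical qubit(s).
Number of complete blocks = floor(188 / 20) = 9
Logical qubits = 9 * 3
= 27

27


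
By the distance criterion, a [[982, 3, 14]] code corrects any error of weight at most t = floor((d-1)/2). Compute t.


Code parameters: [[982, 3, 14]], distance d = 14.
Number of correctable errors = floor((d-1)/2)
= floor((14 - 1)/2)
= floor(13/2)
= 6

6


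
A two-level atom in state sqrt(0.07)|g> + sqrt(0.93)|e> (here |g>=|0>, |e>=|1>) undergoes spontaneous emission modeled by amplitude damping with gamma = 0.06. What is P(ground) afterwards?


For amplitude damping with parameter gamma on state sqrt(a)|0> + sqrt(b)|1>:
alpha^2 = 0.07, beta^2 = 0.93
P(|0>) = alpha^2 + gamma * beta^2
= 0.07 + 0.06 * 0.93
= 0.07 + 0.0558
= 0.1258

0.1258


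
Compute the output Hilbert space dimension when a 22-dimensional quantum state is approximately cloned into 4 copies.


Output space = H^(tensor 4) where dim(H) = 22
dim = 22^4
= 484 (after 2 factors)
= 10648 (after 3 factors)
= 234256 (after 4 factors)
= 234256

234256


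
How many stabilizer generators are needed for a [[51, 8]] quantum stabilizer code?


For an [[n,k]] stabilizer code:
Number of stabilizer generators = n - k
= 51 - 8
= 43

43


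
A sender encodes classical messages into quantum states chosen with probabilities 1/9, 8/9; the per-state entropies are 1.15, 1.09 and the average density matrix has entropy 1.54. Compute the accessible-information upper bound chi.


chi = S(rho) - sum_i p_i * S(rho_i)
Weighted entropy = 1/9 * 1.15 + 8/9 * 1.09
= 1.0967
chi = 1.54 - 1.0967
= 0.4433

0.4433


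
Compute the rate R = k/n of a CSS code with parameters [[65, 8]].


Code rate R = k/n
= 8/65
= 0.1231

0.1231


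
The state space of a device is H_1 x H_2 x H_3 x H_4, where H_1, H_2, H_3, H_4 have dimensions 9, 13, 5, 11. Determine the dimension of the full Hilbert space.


dim(H_1 x H_2 x H_3 x H_4) = 9 * 13 * 5 * 11
= 117 * 5 * 11
= 585 * 11
= 6435

6435


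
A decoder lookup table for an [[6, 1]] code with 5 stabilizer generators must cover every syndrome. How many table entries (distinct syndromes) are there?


Each stabilizer generator gives a binary (+1 or -1) measurement outcome.
With 5 independent generators:
Total syndromes = 2^5
= 32

32


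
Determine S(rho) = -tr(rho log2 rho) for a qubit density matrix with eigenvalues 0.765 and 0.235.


S = -p*log2(p) - (1-p)*log2(1-p)
p = 0.7650, 1-p = 0.2350
= -0.7650 * log2(0.7650) - 0.2350 * log2(0.2350)
= -(-0.2956) - (-0.4910)
= 0.7866

0.7866


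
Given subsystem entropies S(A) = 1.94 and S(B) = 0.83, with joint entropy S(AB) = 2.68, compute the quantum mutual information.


I(A:B) = S(A) + S(B) - S(AB)
= 1.94 + 0.83 - 2.68
= 0.0900

0.0900


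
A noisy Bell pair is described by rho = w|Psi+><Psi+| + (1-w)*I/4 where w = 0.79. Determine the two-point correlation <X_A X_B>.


|Psi+> = (|01> + |10>)/sqrt(2)
For the pure Bell state, <X_A X_B> = +1 (Bell-state Pauli correlator).
The maximally-mixed part I/4 has tr(I/4 * P tensor P) = 0 for any traceless Pauli P.
So <X_A X_B>_rho = w * (+1) + (1 - w) * 0
= 0.79 * (+1)
= 0.7900

0.7900


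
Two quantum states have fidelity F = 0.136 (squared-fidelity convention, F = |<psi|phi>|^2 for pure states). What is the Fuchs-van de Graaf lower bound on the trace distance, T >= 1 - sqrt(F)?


Fuchs-van de Graaf (squared-fidelity convention): 1 - sqrt(F) <= T <= sqrt(1 - F).
Lower bound: T >= 1 - sqrt(F)
sqrt(F) = sqrt(0.136) = 0.3688
T >= 1 - 0.3688
T >= 0.6312

0.6312


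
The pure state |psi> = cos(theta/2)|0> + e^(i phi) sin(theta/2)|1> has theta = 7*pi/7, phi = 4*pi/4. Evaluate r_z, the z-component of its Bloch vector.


theta = 3.1416, phi = 3.1416
r_z = cos(theta) = -1.0000

-1.0000


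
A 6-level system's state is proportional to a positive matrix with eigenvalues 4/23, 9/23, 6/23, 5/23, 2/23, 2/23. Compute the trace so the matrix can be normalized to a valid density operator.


tr(M) = sum of eigenvalues
= 4/23 + 9/23 + 6/23 + 5/23 + 2/23 + 2/23
= 28/23
= 1.2174

1.2174


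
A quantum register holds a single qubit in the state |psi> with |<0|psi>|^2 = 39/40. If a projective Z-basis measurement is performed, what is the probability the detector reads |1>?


|alpha|^2 = 39/40 = 0.9750
|beta|^2 = 1 - 39/40 = 1/40 = 0.0250
P(|1>) = |beta|^2 = 0.0250

0.0250


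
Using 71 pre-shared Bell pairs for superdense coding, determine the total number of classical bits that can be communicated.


Superdense coding allows 2 classical bits per shared entangled pair.
71 pair(s) -> 2 * 71 = 142 classical bits

142


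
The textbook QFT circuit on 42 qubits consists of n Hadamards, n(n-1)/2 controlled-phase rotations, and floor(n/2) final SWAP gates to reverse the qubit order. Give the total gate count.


Hadamard gates: 42
Controlled rotations: n*(n-1)/2 = 42*41/2 = 861
SWAP gates: floor(n/2) = floor(42/2) = 21
Total = 42 + 861 + 21
= 924

924


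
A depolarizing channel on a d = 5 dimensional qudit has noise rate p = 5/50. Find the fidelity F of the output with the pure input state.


F = (1-p) + p/d
= (1 - 0.1000) + 0.1000/5
= 0.9000 + 0.0200
= 0.9200

0.9200


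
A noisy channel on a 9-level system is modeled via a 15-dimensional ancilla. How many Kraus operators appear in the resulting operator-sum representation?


Tracing out the environment in an orthonormal basis {|i>_E} gives Kraus operators K_i = <i|_E U |0>_E.
Number of Kraus operators = dim(H_env) = d_env
= 15

15


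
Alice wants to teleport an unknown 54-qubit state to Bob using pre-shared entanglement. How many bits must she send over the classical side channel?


Quantum teleportation requires 2 classical bits per qubit teleported.
54 qubit(s) -> 2 * 54 = 108 classical bits

108


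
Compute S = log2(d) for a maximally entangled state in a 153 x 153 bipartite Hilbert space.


For a maximally entangled state in d x d:
S = log2(d) = log2(153)
= 7.2574

7.2574


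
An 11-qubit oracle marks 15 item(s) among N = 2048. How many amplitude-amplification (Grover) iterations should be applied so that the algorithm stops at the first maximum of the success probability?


After j Grover iterations the success probability is P(j) = sin^2((2j+1)*theta), where sin(theta) = sqrt(k/N).
N = 2^11 = 2048, k = 15
sin(theta) = sqrt(k/N) = 0.08558164961
theta = arcsin(sqrt(k/N)) = 0.08568646523 rad
P(j) reaches its first maximum when (2j+1)*theta is as close as possible to pi/2, i.e. j = round(pi/(4*theta) - 1/2).
pi/(4*theta) - 1/2 = 8.6660
(For comparison, the common estimate pi/4 * sqrt(N/k) = 9.1772; the exact maximiser is used here.)
Optimal iterations = 9

9


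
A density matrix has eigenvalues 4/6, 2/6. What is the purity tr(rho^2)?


tr(rho^2) = sum of eigenvalues squared
= (4/6)^2 + (2/6)^2
= (16 + 4) / 36
= 20/36
= 0.5556

0.5556


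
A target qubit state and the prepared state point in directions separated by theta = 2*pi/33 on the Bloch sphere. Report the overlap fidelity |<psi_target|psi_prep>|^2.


For states separated by angle theta on Bloch sphere:
F = cos^2(theta/2)
theta = 2*pi/33 = 0.1904
theta/2 = 0.0952
cos(theta/2) = 0.9955
F = 0.9910

0.9910


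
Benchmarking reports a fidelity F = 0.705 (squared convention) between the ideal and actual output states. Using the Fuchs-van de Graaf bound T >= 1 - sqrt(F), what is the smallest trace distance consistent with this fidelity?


Fuchs-van de Graaf (squared-fidelity convention): 1 - sqrt(F) <= T <= sqrt(1 - F).
Lower bound: T >= 1 - sqrt(F)
sqrt(F) = sqrt(0.705) = 0.8396
T >= 1 - 0.8396
T >= 0.1604

0.1604


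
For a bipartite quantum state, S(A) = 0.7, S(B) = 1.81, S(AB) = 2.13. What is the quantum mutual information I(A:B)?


I(A:B) = S(A) + S(B) - S(AB)
= 0.7 + 1.81 - 2.13
= 0.3800

0.3800


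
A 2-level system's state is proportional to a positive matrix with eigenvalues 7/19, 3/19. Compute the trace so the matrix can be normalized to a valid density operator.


tr(M) = sum of eigenvalues
= 7/19 + 3/19
= 10/19
= 0.5263

0.5263


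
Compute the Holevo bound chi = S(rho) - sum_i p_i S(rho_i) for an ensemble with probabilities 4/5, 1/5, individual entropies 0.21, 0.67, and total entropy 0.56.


chi = S(rho) - sum_i p_i * S(rho_i)
Weighted entropy = 4/5 * 0.21 + 1/5 * 0.67
= 0.3020
chi = 0.56 - 0.3020
= 0.2580

0.2580


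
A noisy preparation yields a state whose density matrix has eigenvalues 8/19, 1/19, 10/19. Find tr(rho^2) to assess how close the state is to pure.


tr(rho^2) = sum of eigenvalues squared
= (8/19)^2 + (1/19)^2 + (10/19)^2
= (64 + 1 + 100) / 361
= 165/361
= 0.4571

0.4571


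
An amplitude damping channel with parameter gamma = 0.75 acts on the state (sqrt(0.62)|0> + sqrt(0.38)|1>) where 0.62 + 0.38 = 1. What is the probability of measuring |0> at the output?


For amplitude damping with parameter gamma on state sqrt(a)|0> + sqrt(b)|1>:
alpha^2 = 0.62, beta^2 = 0.38
P(|0>) = alpha^2 + gamma * beta^2
= 0.62 + 0.75 * 0.38
= 0.62 + 0.2850
= 0.9050

0.9050


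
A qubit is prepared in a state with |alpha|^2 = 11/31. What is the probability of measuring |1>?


|alpha|^2 = 11/31 = 0.3548
|beta|^2 = 1 - 11/31 = 20/31 = 0.6452
P(|1>) = |beta|^2 = 0.6452

0.6452


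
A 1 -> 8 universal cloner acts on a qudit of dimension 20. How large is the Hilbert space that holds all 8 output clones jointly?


Output space = H^(tensor 8) where dim(H) = 20
dim = 20^8
= 400 (after 2 factors)
= 8000 (after 3 factors)
= 160000 (after 4 factors)
= 3200000 (after 5 factors)
= 64000000 (after 6 factors)
= 1280000000 (after 7 factors)
= 25600000000 (after 8 factors)
= 25600000000

25600000000


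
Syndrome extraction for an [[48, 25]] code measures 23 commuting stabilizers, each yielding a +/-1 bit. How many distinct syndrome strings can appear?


Each stabilizer generator gives a binary (+1 or -1) measurement outcome.
With 23 independent generators:
Total syndromes = 2^23
= 8388608

8388608


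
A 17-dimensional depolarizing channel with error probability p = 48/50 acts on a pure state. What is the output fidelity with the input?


F = (1-p) + p/d
= (1 - 0.9600) + 0.9600/17
= 0.0400 + 0.0565
= 0.0965

0.0965


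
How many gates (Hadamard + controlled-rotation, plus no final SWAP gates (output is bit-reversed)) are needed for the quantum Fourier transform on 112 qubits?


Hadamard gates: 112
Controlled rotations: n*(n-1)/2 = 112*111/2 = 6216
SWAP gates: 0 (omitted)
Total = 112 + 6216
= 6328

6328


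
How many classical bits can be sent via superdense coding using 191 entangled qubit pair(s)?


Superdense coding allows 2 classical bits per shared entangled pair.
191 pair(s) -> 2 * 191 = 382 classical bits

382


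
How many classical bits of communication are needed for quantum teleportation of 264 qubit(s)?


Quantum teleportation requires 2 classical bits per qubit teleported.
264 qubit(s) -> 2 * 264 = 528 classical bits

528


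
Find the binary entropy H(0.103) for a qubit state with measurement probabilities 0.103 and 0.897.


S = -p*log2(p) - (1-p)*log2(1-p)
p = 0.1030, 1-p = 0.8970
= -0.1030 * log2(0.1030) - 0.8970 * log2(0.8970)
= -(-0.3378) - (-0.1407)
= 0.4784

0.4784


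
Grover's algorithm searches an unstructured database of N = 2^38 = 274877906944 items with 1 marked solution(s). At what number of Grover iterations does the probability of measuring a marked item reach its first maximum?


After j Grover iterations the success probability is P(j) = sin^2((2j+1)*theta), where sin(theta) = sqrt(k/N).
N = 2^38 = 274877906944, k = 1
sin(theta) = sqrt(k/N) = 1.907348633e-06
theta = arcsin(sqrt(k/N)) = 1.907348633e-06 rad
P(j) reaches its first maximum when (2j+1)*theta is as close as possible to pi/2, i.e. j = round(pi/(4*theta) - 1/2).
pi/(4*theta) - 1/2 = 411774.3323
(For comparison, the common estimate pi/4 * sqrt(N/k) = 411774.8323; the exact maximiser is used here.)
Optimal iterations = 411774

411774


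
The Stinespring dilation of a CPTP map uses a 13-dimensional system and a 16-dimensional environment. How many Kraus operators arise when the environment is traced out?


Tracing out the environment in an orthonormal basis {|i>_E} gives Kraus operators K_i = <i|_E U |0>_E.
Number of Kraus operators = dim(H_env) = d_env
= 16

16


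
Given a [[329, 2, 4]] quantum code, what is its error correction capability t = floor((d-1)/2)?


Code parameters: [[329, 2, 4]], distance d = 4.
Number of correctable errors = floor((d-1)/2)
= floor((4 - 1)/2)
= floor(3/2)
= 1

1


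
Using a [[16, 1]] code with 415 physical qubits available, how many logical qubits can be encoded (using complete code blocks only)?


Each code block uses 16 physical qubits for 1 logical qubit(s).
Number of complete blocks = floor(415 / 16) = 25
Logical qubits = 25 * 1
= 25

25


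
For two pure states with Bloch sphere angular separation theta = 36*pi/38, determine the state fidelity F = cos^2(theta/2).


For states separated by angle theta on Bloch sphere:
F = cos^2(theta/2)
theta = 36*pi/38 = 2.9762
theta/2 = 1.4881
cos(theta/2) = 0.0826
F = 0.0068

0.0068


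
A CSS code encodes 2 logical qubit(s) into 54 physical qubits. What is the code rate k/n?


Code rate R = k/n
= 2/54
= 0.0370

0.0370


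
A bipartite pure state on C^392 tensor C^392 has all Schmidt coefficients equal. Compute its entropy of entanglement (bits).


For a maximally entangled state in d x d:
S = log2(d) = log2(392)
= 8.6147

8.6147


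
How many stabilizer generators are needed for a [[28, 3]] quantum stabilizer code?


For an [[n,k]] stabilizer code:
Number of stabilizer generators = n - k
= 28 - 3
= 25

25


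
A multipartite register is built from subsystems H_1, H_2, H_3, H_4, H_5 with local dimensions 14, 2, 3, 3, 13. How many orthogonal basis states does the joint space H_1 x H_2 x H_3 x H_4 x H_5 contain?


dim(H_1 x H_2 x H_3 x H_4 x H_5) = 14 * 2 * 3 * 3 * 13
= 28 * 3 * 3 * 13
= 84 * 3 * 13
= 252 * 13
= 3276

3276


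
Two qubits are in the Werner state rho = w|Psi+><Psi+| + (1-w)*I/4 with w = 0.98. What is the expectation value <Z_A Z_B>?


|Psi+> = (|01> + |10>)/sqrt(2)
For the pure Bell state, <Z_A Z_B> = -1 (Bell-state Pauli correlator).
The maximally-mixed part I/4 has tr(I/4 * P tensor P) = 0 for any traceless Pauli P.
So <Z_A Z_B>_rho = w * (-1) + (1 - w) * 0
= 0.98 * (-1)
= -0.9800

-0.9800


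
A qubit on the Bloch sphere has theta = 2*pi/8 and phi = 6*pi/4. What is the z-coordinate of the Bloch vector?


theta = 0.7854, phi = 4.7124
r_z = cos(theta) = 0.7071

0.7071


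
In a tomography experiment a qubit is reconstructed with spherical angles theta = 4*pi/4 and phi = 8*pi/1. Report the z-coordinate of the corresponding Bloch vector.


theta = 3.1416, phi = 25.1327
r_z = cos(theta) = -1.0000

-1.0000


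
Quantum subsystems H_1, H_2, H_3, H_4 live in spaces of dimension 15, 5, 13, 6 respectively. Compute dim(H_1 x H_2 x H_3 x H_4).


dim(H_1 x H_2 x H_3 x H_4) = 15 * 5 * 13 * 6
= 75 * 13 * 6
= 975 * 6
= 5850

5850


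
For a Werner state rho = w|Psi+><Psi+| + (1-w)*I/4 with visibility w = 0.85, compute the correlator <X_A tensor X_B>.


|Psi+> = (|01> + |10>)/sqrt(2)
For the pure Bell state, <X_A X_B> = +1 (Bell-state Pauli correlator).
The maximally-mixed part I/4 has tr(I/4 * P tensor P) = 0 for any traceless Pauli P.
So <X_A X_B>_rho = w * (+1) + (1 - w) * 0
= 0.85 * (+1)
= 0.8500

0.8500


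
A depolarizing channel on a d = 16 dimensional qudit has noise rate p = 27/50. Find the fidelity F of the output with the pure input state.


F = (1-p) + p/d
= (1 - 0.5400) + 0.5400/16
= 0.4600 + 0.0338
= 0.4937

0.4937


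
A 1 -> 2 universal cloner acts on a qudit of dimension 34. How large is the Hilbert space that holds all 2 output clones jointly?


Output space = H^(tensor 2) where dim(H) = 34
dim = 34^2
= 1156

1156


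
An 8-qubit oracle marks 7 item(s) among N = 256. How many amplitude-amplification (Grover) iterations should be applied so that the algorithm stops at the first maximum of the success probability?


After j Grover iterations the success probability is P(j) = sin^2((2j+1)*theta), where sin(theta) = sqrt(k/N).
N = 2^8 = 256, k = 7
sin(theta) = sqrt(k/N) = 0.1653594569
theta = arcsin(sqrt(k/N)) = 0.1661224747 rad
P(j) reaches its first maximum when (2j+1)*theta is as close as possible to pi/2, i.e. j = round(pi/(4*theta) - 1/2).
pi/(4*theta) - 1/2 = 4.2278
(For comparison, the common estimate pi/4 * sqrt(N/k) = 4.7496; the exact maximiser is used here.)
Optimal iterations = 4

4


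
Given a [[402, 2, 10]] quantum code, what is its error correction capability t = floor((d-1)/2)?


Code parameters: [[402, 2, 10]], distance d = 10.
Number of correctable errors = floor((d-1)/2)
= floor((10 - 1)/2)
= floor(9/2)
= 4

4


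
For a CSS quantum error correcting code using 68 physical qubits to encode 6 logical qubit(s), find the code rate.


Code rate R = k/n
= 6/68
= 0.0882

0.0882


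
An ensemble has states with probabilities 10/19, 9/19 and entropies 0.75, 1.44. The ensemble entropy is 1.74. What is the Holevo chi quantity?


chi = S(rho) - sum_i p_i * S(rho_i)
Weighted entropy = 10/19 * 0.75 + 9/19 * 1.44
= 1.0768
chi = 1.74 - 1.0768
= 0.6632

0.6632


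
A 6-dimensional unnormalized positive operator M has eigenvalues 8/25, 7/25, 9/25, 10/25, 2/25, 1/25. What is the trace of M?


tr(M) = sum of eigenvalues
= 8/25 + 7/25 + 9/25 + 10/25 + 2/25 + 1/25
= 37/25
= 1.4800

1.4800


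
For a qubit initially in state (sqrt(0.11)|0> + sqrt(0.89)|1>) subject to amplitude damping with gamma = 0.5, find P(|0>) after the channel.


For amplitude damping with parameter gamma on state sqrt(a)|0> + sqrt(b)|1>:
alpha^2 = 0.11, beta^2 = 0.89
P(|0>) = alpha^2 + gamma * beta^2
= 0.11 + 0.5 * 0.89
= 0.11 + 0.4450
= 0.5550

0.5550


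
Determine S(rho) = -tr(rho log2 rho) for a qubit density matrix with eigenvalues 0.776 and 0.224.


S = -p*log2(p) - (1-p)*log2(1-p)
p = 0.7760, 1-p = 0.2240
= -0.7760 * log2(0.7760) - 0.2240 * log2(0.2240)
= -(-0.2839) - (-0.4835)
= 0.7674

0.7674


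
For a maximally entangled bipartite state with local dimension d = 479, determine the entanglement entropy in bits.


For a maximally entangled state in d x d:
S = log2(d) = log2(479)
= 8.9039

8.9039


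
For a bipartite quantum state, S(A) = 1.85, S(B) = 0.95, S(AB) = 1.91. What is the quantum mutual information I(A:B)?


I(A:B) = S(A) + S(B) - S(AB)
= 1.85 + 0.95 - 1.91
= 0.8900

0.8900


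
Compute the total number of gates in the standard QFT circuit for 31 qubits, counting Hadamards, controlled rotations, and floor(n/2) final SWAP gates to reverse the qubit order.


Hadamard gates: 31
Controlled rotations: n*(n-1)/2 = 31*30/2 = 465
SWAP gates: floor(n/2) = floor(31/2) = 15
Total = 31 + 465 + 15
= 511

511


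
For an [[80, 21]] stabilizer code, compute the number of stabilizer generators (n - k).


For an [[n,k]] stabilizer code:
Number of stabilizer generators = n - k
= 80 - 21
= 59

59


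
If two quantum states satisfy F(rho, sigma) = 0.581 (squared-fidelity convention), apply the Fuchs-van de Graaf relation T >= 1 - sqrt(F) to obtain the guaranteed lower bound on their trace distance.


Fuchs-van de Graaf (squared-fidelity convention): 1 - sqrt(F) <= T <= sqrt(1 - F).
Lower bound: T >= 1 - sqrt(F)
sqrt(F) = sqrt(0.581) = 0.7622
T >= 1 - 0.7622
T >= 0.2378

0.2378


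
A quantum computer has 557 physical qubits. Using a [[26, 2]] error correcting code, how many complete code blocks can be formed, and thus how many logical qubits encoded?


Each code block uses 26 physical qubits for 2 logical qubit(s).
Number of complete blocks = floor(557 / 26) = 21
Logical qubits = 21 * 2
= 42

42


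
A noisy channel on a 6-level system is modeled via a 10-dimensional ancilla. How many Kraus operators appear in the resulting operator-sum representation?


Tracing out the environment in an orthonormal basis {|i>_E} gives Kraus operators K_i = <i|_E U |0>_E.
Number of Kraus operators = dim(H_env) = d_env
= 10

10


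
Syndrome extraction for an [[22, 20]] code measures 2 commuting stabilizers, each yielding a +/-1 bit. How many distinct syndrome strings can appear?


Each stabilizer generator gives a binary (+1 or -1) measurement outcome.
With 2 independent generators:
Total syndromes = 2^2
= 4

4


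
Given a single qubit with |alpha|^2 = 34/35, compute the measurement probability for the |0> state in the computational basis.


|alpha|^2 = 34/35 = 0.9714
|beta|^2 = 1 - 34/35 = 1/35 = 0.0286
P(|0>) = |alpha|^2 = 0.9714

0.9714


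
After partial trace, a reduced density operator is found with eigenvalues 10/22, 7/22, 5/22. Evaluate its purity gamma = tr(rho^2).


tr(rho^2) = sum of eigenvalues squared
= (10/22)^2 + (7/22)^2 + (5/22)^2
= (100 + 49 + 25) / 484
= 174/484
= 0.3595

0.3595


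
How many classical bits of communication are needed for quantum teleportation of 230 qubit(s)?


Quantum teleportation requires 2 classical bits per qubit teleported.
230 qubit(s) -> 2 * 230 = 460 classical bits

460


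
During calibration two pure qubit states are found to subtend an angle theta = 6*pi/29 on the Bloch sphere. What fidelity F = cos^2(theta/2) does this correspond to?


For states separated by angle theta on Bloch sphere:
F = cos^2(theta/2)
theta = 6*pi/29 = 0.6500
theta/2 = 0.3250
cos(theta/2) = 0.9477
F = 0.8980

0.8980


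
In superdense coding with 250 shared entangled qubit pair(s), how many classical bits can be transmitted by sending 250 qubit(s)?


Superdense coding allows 2 classical bits per shared entangled pair.
250 pair(s) -> 2 * 250 = 500 classical bits

500


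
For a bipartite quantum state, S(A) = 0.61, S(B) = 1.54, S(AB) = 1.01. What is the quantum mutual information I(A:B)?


I(A:B) = S(A) + S(B) - S(AB)
= 0.61 + 1.54 - 1.01
= 1.1400

1.1400


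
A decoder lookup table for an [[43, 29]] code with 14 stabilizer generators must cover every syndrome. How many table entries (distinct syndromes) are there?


Each stabilizer generator gives a binary (+1 or -1) measurement outcome.
With 14 independent generators:
Total syndromes = 2^14
= 16384

16384


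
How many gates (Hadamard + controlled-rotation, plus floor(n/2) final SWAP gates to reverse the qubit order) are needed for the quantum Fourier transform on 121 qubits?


Hadamard gates: 121
Controlled rotations: n*(n-1)/2 = 121*120/2 = 7260
SWAP gates: floor(n/2) = floor(121/2) = 60
Total = 121 + 7260 + 60
= 7441

7441


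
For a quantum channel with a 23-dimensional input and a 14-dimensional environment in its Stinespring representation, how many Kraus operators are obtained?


Tracing out the environment in an orthonormal basis {|i>_E} gives Kraus operators K_i = <i|_E U |0>_E.
Number of Kraus operators = dim(H_env) = d_env
= 14

14


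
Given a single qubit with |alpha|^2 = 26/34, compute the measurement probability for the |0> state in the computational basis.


|alpha|^2 = 26/34 = 0.7647
|beta|^2 = 1 - 26/34 = 8/34 = 0.2353
P(|0>) = |alpha|^2 = 0.7647

0.7647


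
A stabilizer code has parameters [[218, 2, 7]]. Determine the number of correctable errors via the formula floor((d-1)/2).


Code parameters: [[218, 2, 7]], distance d = 7.
Number of correctable errors = floor((d-1)/2)
= floor((7 - 1)/2)
= floor(6/2)
= 3

3


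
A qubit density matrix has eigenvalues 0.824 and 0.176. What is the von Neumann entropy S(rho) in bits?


S = -p*log2(p) - (1-p)*log2(1-p)
p = 0.8240, 1-p = 0.1760
= -0.8240 * log2(0.8240) - 0.1760 * log2(0.1760)
= -(-0.2301) - (-0.4411)
= 0.6712

0.6712


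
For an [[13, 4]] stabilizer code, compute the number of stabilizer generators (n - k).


For an [[n,k]] stabilizer code:
Number of stabilizer generators = n - k
= 13 - 4
= 9

9


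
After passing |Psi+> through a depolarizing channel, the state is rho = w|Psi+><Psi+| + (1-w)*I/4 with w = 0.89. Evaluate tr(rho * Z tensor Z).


|Psi+> = (|01> + |10>)/sqrt(2)
For the pure Bell state, <Z_A Z_B> = -1 (Bell-state Pauli correlator).
The maximally-mixed part I/4 has tr(I/4 * P tensor P) = 0 for any traceless Pauli P.
So <Z_A Z_B>_rho = w * (-1) + (1 - w) * 0
= 0.89 * (-1)
= -0.8900

-0.8900


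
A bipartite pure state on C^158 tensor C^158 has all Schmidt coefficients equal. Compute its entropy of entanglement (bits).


For a maximally entangled state in d x d:
S = log2(d) = log2(158)
= 7.3038

7.3038


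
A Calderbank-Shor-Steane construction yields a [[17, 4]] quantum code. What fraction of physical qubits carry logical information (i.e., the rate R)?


Code rate R = k/n
= 4/17
= 0.2353

0.2353


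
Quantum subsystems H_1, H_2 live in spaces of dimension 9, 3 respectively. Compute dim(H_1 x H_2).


dim(H_1 x H_2) = 9 * 3
= 27

27


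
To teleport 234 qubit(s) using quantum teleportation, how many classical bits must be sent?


Quantum teleportation requires 2 classical bits per qubit teleported.
234 qubit(s) -> 2 * 234 = 468 classical bits

468


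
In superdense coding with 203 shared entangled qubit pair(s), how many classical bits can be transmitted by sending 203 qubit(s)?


Superdense coding allows 2 classical bits per shared entangled pair.
203 pair(s) -> 2 * 203 = 406 classical bits

406


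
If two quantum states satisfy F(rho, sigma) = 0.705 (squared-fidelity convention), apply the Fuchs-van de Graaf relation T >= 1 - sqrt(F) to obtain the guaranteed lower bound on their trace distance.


Fuchs-van de Graaf (squared-fidelity convention): 1 - sqrt(F) <= T <= sqrt(1 - F).
Lower bound: T >= 1 - sqrt(F)
sqrt(F) = sqrt(0.705) = 0.8396
T >= 1 - 0.8396
T >= 0.1604

0.1604


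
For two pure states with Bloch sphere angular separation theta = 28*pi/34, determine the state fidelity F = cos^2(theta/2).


For states separated by angle theta on Bloch sphere:
F = cos^2(theta/2)
theta = 28*pi/34 = 2.5872
theta/2 = 1.2936
cos(theta/2) = 0.2737
F = 0.0749

0.0749


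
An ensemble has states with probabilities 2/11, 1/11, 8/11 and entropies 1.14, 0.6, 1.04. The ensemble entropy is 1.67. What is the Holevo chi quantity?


chi = S(rho) - sum_i p_i * S(rho_i)
Weighted entropy = 2/11 * 1.14 + 1/11 * 0.6 + 8/11 * 1.04
= 1.0182
chi = 1.67 - 1.0182
= 0.6518

0.6518


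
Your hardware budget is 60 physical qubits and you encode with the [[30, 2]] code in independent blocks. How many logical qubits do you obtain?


Each code block uses 30 physical qubits for 2 logical qubit(s).
Number of complete blocks = floor(60 / 30) = 2
Logical qubits = 2 * 2
= 4

4


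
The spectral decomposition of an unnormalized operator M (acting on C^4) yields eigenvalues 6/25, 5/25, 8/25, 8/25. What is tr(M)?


tr(M) = sum of eigenvalues
= 6/25 + 5/25 + 8/25 + 8/25
= 27/25
= 1.0800

1.0800


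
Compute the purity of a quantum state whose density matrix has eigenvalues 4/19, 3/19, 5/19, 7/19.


tr(rho^2) = sum of eigenvalues squared
= (4/19)^2 + (3/19)^2 + (5/19)^2 + (7/19)^2
= (16 + 9 + 25 + 49) / 361
= 99/361
= 0.2742

0.2742


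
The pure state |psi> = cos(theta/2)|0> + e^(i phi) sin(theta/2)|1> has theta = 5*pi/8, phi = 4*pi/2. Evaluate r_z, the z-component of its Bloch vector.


theta = 1.9635, phi = 6.2832
r_z = cos(theta) = -0.3827

-0.3827


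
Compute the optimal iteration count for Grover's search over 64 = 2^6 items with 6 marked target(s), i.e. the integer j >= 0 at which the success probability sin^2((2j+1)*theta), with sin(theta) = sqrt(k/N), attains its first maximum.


After j Grover iterations the success probability is P(j) = sin^2((2j+1)*theta), where sin(theta) = sqrt(k/N).
N = 2^6 = 64, k = 6
sin(theta) = sqrt(k/N) = 0.3061862178
theta = arcsin(sqrt(k/N)) = 0.3111842443 rad
P(j) reaches its first maximum when (2j+1)*theta is as close as possible to pi/2, i.e. j = round(pi/(4*theta) - 1/2).
pi/(4*theta) - 1/2 = 2.0239
(For comparison, the common estimate pi/4 * sqrt(N/k) = 2.5651; the exact maximiser is used here.)
Optimal iterations = 2

2


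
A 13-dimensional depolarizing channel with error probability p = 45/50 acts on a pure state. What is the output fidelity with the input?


F = (1-p) + p/d
= (1 - 0.9000) + 0.9000/13
= 0.1000 + 0.0692
= 0.1692

0.1692


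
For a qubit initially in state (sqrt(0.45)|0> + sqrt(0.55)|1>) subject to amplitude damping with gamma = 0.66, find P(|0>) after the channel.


For amplitude damping with parameter gamma on state sqrt(a)|0> + sqrt(b)|1>:
alpha^2 = 0.45, beta^2 = 0.55
P(|0>) = alpha^2 + gamma * beta^2
= 0.45 + 0.66 * 0.55
= 0.45 + 0.3630
= 0.8130

0.8130


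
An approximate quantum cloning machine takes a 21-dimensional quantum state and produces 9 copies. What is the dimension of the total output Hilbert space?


Output space = H^(tensor 9) where dim(H) = 21
dim = 21^9
= 441 (after 2 factors)
= 9261 (after 3 factors)
= 194481 (after 4 factors)
= 4084101 (after 5 factors)
= 85766121 (after 6 factors)
= 1801088541 (after 7 factors)
= 37822859361 (after 8 factors)
= 794280046581 (after 9 factors)
= 794280046581

794280046581


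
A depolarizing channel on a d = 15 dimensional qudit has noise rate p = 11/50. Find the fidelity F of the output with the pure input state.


F = (1-p) + p/d
= (1 - 0.2200) + 0.2200/15
= 0.7800 + 0.0147
= 0.7947

0.7947


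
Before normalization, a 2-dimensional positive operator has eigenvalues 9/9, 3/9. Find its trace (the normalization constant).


tr(M) = sum of eigenvalues
= 9/9 + 3/9
= 12/9
= 1.3333

1.3333


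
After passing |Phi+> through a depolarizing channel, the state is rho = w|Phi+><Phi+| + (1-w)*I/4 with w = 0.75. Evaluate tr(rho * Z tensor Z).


|Phi+> = (|00> + |11>)/sqrt(2)
For the pure Bell state, <Z_A Z_B> = +1 (Bell-state Pauli correlator).
The maximally-mixed part I/4 has tr(I/4 * P tensor P) = 0 for any traceless Pauli P.
So <Z_A Z_B>_rho = w * (+1) + (1 - w) * 0
= 0.75 * (+1)
= 0.7500

0.7500


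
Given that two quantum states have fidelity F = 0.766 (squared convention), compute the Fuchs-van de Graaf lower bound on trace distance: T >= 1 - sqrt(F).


Fuchs-van de Graaf (squared-fidelity convention): 1 - sqrt(F) <= T <= sqrt(1 - F).
Lower bound: T >= 1 - sqrt(F)
sqrt(F) = sqrt(0.766) = 0.8752
T >= 1 - 0.8752
T >= 0.1248

0.1248


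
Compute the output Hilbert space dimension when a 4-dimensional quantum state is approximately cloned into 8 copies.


Output space = H^(tensor 8) where dim(H) = 4
dim = 4^8
= 16 (after 2 factors)
= 64 (after 3 factors)
= 256 (after 4 factors)
= 1024 (after 5 factors)
= 4096 (after 6 factors)
= 16384 (after 7 factors)
= 65536 (after 8 factors)
= 65536

65536


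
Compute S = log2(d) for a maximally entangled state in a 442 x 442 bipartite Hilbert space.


For a maximally entangled state in d x d:
S = log2(d) = log2(442)
= 8.7879

8.7879


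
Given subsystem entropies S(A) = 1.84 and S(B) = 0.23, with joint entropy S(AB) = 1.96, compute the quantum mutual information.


I(A:B) = S(A) + S(B) - S(AB)
= 1.84 + 0.23 - 1.96
= 0.1100

0.1100


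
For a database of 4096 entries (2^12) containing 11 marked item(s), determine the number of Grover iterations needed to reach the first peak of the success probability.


After j Grover iterations the success probability is P(j) = sin^2((2j+1)*theta), where sin(theta) = sqrt(k/N).
N = 2^12 = 4096, k = 11
sin(theta) = sqrt(k/N) = 0.05182226235
theta = arcsin(sqrt(k/N)) = 0.05184548561 rad
P(j) reaches its first maximum when (2j+1)*theta is as close as possible to pi/2, i.e. j = round(pi/(4*theta) - 1/2).
pi/(4*theta) - 1/2 = 14.6488
(For comparison, the common estimate pi/4 * sqrt(N/k) = 15.1556; the exact maximiser is used here.)
Optimal iterations = 15

15


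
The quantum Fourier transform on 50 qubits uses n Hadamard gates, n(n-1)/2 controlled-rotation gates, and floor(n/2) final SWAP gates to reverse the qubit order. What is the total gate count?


Hadamard gates: 50
Controlled rotations: n*(n-1)/2 = 50*49/2 = 1225
SWAP gates: floor(n/2) = floor(50/2) = 25
Total = 50 + 1225 + 25
= 1300

1300


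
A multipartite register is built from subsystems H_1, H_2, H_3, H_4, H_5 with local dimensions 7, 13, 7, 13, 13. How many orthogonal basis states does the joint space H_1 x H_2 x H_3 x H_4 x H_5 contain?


dim(H_1 x H_2 x H_3 x H_4 x H_5) = 7 * 13 * 7 * 13 * 13
= 91 * 7 * 13 * 13
= 637 * 13 * 13
= 8281 * 13
= 107653

107653
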